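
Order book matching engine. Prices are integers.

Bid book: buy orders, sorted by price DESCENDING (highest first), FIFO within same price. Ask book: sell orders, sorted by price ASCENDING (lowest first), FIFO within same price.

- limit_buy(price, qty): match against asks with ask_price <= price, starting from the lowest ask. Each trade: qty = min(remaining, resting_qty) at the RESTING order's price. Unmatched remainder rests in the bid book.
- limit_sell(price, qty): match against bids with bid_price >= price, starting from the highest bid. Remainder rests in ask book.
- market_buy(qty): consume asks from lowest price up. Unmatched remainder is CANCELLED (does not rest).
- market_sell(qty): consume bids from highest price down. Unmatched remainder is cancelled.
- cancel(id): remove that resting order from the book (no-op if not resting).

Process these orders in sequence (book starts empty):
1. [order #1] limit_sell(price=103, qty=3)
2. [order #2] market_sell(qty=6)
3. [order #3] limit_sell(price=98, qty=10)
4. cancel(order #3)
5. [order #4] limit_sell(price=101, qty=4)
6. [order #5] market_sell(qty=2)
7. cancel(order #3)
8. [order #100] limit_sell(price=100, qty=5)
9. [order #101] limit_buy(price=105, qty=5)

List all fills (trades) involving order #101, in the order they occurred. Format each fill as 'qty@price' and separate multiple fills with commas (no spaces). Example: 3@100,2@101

After op 1 [order #1] limit_sell(price=103, qty=3): fills=none; bids=[-] asks=[#1:3@103]
After op 2 [order #2] market_sell(qty=6): fills=none; bids=[-] asks=[#1:3@103]
After op 3 [order #3] limit_sell(price=98, qty=10): fills=none; bids=[-] asks=[#3:10@98 #1:3@103]
After op 4 cancel(order #3): fills=none; bids=[-] asks=[#1:3@103]
After op 5 [order #4] limit_sell(price=101, qty=4): fills=none; bids=[-] asks=[#4:4@101 #1:3@103]
After op 6 [order #5] market_sell(qty=2): fills=none; bids=[-] asks=[#4:4@101 #1:3@103]
After op 7 cancel(order #3): fills=none; bids=[-] asks=[#4:4@101 #1:3@103]
After op 8 [order #100] limit_sell(price=100, qty=5): fills=none; bids=[-] asks=[#100:5@100 #4:4@101 #1:3@103]
After op 9 [order #101] limit_buy(price=105, qty=5): fills=#101x#100:5@100; bids=[-] asks=[#4:4@101 #1:3@103]

Answer: 5@100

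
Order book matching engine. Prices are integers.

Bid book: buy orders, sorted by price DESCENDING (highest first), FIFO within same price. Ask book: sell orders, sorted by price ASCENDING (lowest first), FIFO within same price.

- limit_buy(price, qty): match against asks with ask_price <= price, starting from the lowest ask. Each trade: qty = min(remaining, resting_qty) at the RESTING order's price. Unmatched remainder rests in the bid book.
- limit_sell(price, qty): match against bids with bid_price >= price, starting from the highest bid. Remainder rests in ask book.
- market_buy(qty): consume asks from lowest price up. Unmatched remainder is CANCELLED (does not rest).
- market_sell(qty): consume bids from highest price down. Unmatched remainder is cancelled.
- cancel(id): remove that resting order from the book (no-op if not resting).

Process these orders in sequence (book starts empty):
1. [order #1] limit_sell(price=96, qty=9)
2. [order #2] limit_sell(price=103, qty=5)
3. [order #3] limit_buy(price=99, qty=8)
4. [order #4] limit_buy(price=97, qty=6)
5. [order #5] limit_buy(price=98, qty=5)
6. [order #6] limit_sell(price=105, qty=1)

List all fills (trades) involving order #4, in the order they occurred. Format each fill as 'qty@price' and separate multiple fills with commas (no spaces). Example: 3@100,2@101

After op 1 [order #1] limit_sell(price=96, qty=9): fills=none; bids=[-] asks=[#1:9@96]
After op 2 [order #2] limit_sell(price=103, qty=5): fills=none; bids=[-] asks=[#1:9@96 #2:5@103]
After op 3 [order #3] limit_buy(price=99, qty=8): fills=#3x#1:8@96; bids=[-] asks=[#1:1@96 #2:5@103]
After op 4 [order #4] limit_buy(price=97, qty=6): fills=#4x#1:1@96; bids=[#4:5@97] asks=[#2:5@103]
After op 5 [order #5] limit_buy(price=98, qty=5): fills=none; bids=[#5:5@98 #4:5@97] asks=[#2:5@103]
After op 6 [order #6] limit_sell(price=105, qty=1): fills=none; bids=[#5:5@98 #4:5@97] asks=[#2:5@103 #6:1@105]

Answer: 1@96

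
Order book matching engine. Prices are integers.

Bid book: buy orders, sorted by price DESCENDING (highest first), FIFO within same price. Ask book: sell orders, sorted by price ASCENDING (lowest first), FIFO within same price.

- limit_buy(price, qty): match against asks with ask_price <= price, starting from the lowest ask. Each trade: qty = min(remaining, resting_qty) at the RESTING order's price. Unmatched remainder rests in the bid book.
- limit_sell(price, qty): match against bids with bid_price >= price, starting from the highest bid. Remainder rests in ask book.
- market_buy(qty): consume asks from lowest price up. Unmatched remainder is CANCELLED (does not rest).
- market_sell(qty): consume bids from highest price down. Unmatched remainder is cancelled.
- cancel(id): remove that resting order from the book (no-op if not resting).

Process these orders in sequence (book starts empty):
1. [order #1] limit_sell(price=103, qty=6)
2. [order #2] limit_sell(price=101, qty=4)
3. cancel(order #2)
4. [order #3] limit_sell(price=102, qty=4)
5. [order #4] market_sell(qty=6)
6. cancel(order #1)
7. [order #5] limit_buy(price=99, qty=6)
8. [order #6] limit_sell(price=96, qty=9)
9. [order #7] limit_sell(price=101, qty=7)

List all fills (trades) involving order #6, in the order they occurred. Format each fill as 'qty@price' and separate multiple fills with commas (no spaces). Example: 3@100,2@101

Answer: 6@99

Derivation:
After op 1 [order #1] limit_sell(price=103, qty=6): fills=none; bids=[-] asks=[#1:6@103]
After op 2 [order #2] limit_sell(price=101, qty=4): fills=none; bids=[-] asks=[#2:4@101 #1:6@103]
After op 3 cancel(order #2): fills=none; bids=[-] asks=[#1:6@103]
After op 4 [order #3] limit_sell(price=102, qty=4): fills=none; bids=[-] asks=[#3:4@102 #1:6@103]
After op 5 [order #4] market_sell(qty=6): fills=none; bids=[-] asks=[#3:4@102 #1:6@103]
After op 6 cancel(order #1): fills=none; bids=[-] asks=[#3:4@102]
After op 7 [order #5] limit_buy(price=99, qty=6): fills=none; bids=[#5:6@99] asks=[#3:4@102]
After op 8 [order #6] limit_sell(price=96, qty=9): fills=#5x#6:6@99; bids=[-] asks=[#6:3@96 #3:4@102]
After op 9 [order #7] limit_sell(price=101, qty=7): fills=none; bids=[-] asks=[#6:3@96 #7:7@101 #3:4@102]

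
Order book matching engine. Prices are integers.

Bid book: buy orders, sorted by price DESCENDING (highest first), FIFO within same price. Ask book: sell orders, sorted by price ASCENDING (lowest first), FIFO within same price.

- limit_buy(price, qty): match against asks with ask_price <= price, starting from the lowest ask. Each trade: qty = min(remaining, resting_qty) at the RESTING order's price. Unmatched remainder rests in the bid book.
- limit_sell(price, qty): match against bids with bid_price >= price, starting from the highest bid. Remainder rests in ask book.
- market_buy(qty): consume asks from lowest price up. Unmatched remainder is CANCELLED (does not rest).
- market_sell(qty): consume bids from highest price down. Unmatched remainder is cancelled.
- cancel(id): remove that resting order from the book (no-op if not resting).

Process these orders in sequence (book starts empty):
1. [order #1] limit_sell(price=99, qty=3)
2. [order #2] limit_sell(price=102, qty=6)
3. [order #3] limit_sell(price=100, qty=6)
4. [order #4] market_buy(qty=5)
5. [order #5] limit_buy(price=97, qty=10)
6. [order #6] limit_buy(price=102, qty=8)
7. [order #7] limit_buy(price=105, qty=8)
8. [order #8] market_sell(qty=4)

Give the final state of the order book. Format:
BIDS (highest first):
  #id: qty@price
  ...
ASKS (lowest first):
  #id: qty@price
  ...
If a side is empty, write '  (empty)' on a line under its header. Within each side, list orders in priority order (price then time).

Answer: BIDS (highest first):
  #7: 2@105
  #5: 10@97
ASKS (lowest first):
  (empty)

Derivation:
After op 1 [order #1] limit_sell(price=99, qty=3): fills=none; bids=[-] asks=[#1:3@99]
After op 2 [order #2] limit_sell(price=102, qty=6): fills=none; bids=[-] asks=[#1:3@99 #2:6@102]
After op 3 [order #3] limit_sell(price=100, qty=6): fills=none; bids=[-] asks=[#1:3@99 #3:6@100 #2:6@102]
After op 4 [order #4] market_buy(qty=5): fills=#4x#1:3@99 #4x#3:2@100; bids=[-] asks=[#3:4@100 #2:6@102]
After op 5 [order #5] limit_buy(price=97, qty=10): fills=none; bids=[#5:10@97] asks=[#3:4@100 #2:6@102]
After op 6 [order #6] limit_buy(price=102, qty=8): fills=#6x#3:4@100 #6x#2:4@102; bids=[#5:10@97] asks=[#2:2@102]
After op 7 [order #7] limit_buy(price=105, qty=8): fills=#7x#2:2@102; bids=[#7:6@105 #5:10@97] asks=[-]
After op 8 [order #8] market_sell(qty=4): fills=#7x#8:4@105; bids=[#7:2@105 #5:10@97] asks=[-]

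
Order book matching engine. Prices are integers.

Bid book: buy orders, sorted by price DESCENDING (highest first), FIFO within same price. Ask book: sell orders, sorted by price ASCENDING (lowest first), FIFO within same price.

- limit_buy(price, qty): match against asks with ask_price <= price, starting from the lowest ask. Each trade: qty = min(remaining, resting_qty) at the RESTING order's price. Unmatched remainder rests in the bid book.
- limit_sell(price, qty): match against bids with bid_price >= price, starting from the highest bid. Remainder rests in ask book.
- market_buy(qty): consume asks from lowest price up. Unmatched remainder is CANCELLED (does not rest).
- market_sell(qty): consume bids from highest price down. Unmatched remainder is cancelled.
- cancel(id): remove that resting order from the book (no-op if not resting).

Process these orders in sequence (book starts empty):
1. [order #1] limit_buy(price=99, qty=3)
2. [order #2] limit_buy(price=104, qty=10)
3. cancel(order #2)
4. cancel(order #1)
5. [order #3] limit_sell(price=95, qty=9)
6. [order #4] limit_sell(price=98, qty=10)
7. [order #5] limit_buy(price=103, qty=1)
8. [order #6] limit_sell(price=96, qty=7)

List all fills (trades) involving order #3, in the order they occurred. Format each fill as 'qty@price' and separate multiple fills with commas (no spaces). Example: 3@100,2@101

Answer: 1@95

Derivation:
After op 1 [order #1] limit_buy(price=99, qty=3): fills=none; bids=[#1:3@99] asks=[-]
After op 2 [order #2] limit_buy(price=104, qty=10): fills=none; bids=[#2:10@104 #1:3@99] asks=[-]
After op 3 cancel(order #2): fills=none; bids=[#1:3@99] asks=[-]
After op 4 cancel(order #1): fills=none; bids=[-] asks=[-]
After op 5 [order #3] limit_sell(price=95, qty=9): fills=none; bids=[-] asks=[#3:9@95]
After op 6 [order #4] limit_sell(price=98, qty=10): fills=none; bids=[-] asks=[#3:9@95 #4:10@98]
After op 7 [order #5] limit_buy(price=103, qty=1): fills=#5x#3:1@95; bids=[-] asks=[#3:8@95 #4:10@98]
After op 8 [order #6] limit_sell(price=96, qty=7): fills=none; bids=[-] asks=[#3:8@95 #6:7@96 #4:10@98]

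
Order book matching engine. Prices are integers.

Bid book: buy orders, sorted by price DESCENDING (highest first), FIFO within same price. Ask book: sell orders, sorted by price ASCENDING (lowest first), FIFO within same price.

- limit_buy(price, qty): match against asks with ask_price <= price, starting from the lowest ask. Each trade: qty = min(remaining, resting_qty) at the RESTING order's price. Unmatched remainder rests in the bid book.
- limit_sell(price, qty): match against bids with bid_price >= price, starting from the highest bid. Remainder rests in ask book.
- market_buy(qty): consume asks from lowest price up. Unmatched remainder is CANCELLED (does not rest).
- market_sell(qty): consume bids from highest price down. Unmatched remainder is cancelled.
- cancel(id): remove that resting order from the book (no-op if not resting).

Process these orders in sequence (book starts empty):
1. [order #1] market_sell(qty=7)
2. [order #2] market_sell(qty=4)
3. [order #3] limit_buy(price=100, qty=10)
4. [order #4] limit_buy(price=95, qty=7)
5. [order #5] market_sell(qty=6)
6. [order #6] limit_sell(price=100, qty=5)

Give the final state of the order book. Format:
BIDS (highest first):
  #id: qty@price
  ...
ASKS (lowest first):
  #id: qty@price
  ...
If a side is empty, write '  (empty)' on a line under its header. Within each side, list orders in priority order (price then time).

Answer: BIDS (highest first):
  #4: 7@95
ASKS (lowest first):
  #6: 1@100

Derivation:
After op 1 [order #1] market_sell(qty=7): fills=none; bids=[-] asks=[-]
After op 2 [order #2] market_sell(qty=4): fills=none; bids=[-] asks=[-]
After op 3 [order #3] limit_buy(price=100, qty=10): fills=none; bids=[#3:10@100] asks=[-]
After op 4 [order #4] limit_buy(price=95, qty=7): fills=none; bids=[#3:10@100 #4:7@95] asks=[-]
After op 5 [order #5] market_sell(qty=6): fills=#3x#5:6@100; bids=[#3:4@100 #4:7@95] asks=[-]
After op 6 [order #6] limit_sell(price=100, qty=5): fills=#3x#6:4@100; bids=[#4:7@95] asks=[#6:1@100]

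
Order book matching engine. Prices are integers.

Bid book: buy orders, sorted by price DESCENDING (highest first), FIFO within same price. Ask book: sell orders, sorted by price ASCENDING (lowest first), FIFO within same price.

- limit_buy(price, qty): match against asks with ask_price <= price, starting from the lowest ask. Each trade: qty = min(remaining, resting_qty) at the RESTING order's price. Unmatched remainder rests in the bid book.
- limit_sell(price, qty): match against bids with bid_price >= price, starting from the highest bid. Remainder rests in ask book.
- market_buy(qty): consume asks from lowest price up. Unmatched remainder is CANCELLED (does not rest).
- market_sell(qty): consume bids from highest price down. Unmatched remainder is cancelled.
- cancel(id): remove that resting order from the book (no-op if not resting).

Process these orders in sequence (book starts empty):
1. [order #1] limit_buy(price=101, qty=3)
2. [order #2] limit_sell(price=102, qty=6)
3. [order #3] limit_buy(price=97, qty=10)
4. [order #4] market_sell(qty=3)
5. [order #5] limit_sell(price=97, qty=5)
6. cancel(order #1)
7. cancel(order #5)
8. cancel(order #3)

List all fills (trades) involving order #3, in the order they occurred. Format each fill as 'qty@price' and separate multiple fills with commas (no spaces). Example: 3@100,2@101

After op 1 [order #1] limit_buy(price=101, qty=3): fills=none; bids=[#1:3@101] asks=[-]
After op 2 [order #2] limit_sell(price=102, qty=6): fills=none; bids=[#1:3@101] asks=[#2:6@102]
After op 3 [order #3] limit_buy(price=97, qty=10): fills=none; bids=[#1:3@101 #3:10@97] asks=[#2:6@102]
After op 4 [order #4] market_sell(qty=3): fills=#1x#4:3@101; bids=[#3:10@97] asks=[#2:6@102]
After op 5 [order #5] limit_sell(price=97, qty=5): fills=#3x#5:5@97; bids=[#3:5@97] asks=[#2:6@102]
After op 6 cancel(order #1): fills=none; bids=[#3:5@97] asks=[#2:6@102]
After op 7 cancel(order #5): fills=none; bids=[#3:5@97] asks=[#2:6@102]
After op 8 cancel(order #3): fills=none; bids=[-] asks=[#2:6@102]

Answer: 5@97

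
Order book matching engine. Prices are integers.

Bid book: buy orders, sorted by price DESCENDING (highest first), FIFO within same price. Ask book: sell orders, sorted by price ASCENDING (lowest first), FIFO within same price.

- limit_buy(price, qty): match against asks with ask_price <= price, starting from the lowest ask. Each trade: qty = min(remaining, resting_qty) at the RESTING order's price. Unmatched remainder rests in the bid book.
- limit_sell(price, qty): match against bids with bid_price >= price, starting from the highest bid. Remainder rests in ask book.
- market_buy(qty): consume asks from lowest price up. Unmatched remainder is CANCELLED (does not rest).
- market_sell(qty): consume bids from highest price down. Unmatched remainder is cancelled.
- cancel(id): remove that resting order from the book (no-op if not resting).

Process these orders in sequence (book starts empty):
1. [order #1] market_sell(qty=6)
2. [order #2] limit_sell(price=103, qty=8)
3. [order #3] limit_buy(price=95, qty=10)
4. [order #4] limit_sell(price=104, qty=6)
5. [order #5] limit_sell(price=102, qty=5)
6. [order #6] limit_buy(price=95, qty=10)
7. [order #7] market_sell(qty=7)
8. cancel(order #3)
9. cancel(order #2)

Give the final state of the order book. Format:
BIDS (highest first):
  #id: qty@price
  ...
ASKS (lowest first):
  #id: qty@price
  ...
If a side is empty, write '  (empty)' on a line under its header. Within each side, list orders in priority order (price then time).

Answer: BIDS (highest first):
  #6: 10@95
ASKS (lowest first):
  #5: 5@102
  #4: 6@104

Derivation:
After op 1 [order #1] market_sell(qty=6): fills=none; bids=[-] asks=[-]
After op 2 [order #2] limit_sell(price=103, qty=8): fills=none; bids=[-] asks=[#2:8@103]
After op 3 [order #3] limit_buy(price=95, qty=10): fills=none; bids=[#3:10@95] asks=[#2:8@103]
After op 4 [order #4] limit_sell(price=104, qty=6): fills=none; bids=[#3:10@95] asks=[#2:8@103 #4:6@104]
After op 5 [order #5] limit_sell(price=102, qty=5): fills=none; bids=[#3:10@95] asks=[#5:5@102 #2:8@103 #4:6@104]
After op 6 [order #6] limit_buy(price=95, qty=10): fills=none; bids=[#3:10@95 #6:10@95] asks=[#5:5@102 #2:8@103 #4:6@104]
After op 7 [order #7] market_sell(qty=7): fills=#3x#7:7@95; bids=[#3:3@95 #6:10@95] asks=[#5:5@102 #2:8@103 #4:6@104]
After op 8 cancel(order #3): fills=none; bids=[#6:10@95] asks=[#5:5@102 #2:8@103 #4:6@104]
After op 9 cancel(order #2): fills=none; bids=[#6:10@95] asks=[#5:5@102 #4:6@104]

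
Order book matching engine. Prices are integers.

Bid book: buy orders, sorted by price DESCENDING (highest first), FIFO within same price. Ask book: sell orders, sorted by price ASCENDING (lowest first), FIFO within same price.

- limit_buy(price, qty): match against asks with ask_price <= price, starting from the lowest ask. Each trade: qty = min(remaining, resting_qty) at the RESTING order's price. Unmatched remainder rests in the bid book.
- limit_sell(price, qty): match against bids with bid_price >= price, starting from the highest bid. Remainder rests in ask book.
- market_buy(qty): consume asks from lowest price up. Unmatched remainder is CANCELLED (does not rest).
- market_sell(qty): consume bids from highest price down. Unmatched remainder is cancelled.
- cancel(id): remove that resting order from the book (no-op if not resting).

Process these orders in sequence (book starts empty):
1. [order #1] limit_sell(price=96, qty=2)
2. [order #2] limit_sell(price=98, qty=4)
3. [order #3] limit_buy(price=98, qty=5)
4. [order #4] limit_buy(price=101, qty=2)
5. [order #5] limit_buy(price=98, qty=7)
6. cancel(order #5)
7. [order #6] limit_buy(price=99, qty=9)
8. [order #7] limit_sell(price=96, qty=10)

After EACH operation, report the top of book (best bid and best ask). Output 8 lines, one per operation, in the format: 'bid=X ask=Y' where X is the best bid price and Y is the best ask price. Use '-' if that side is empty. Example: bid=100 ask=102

After op 1 [order #1] limit_sell(price=96, qty=2): fills=none; bids=[-] asks=[#1:2@96]
After op 2 [order #2] limit_sell(price=98, qty=4): fills=none; bids=[-] asks=[#1:2@96 #2:4@98]
After op 3 [order #3] limit_buy(price=98, qty=5): fills=#3x#1:2@96 #3x#2:3@98; bids=[-] asks=[#2:1@98]
After op 4 [order #4] limit_buy(price=101, qty=2): fills=#4x#2:1@98; bids=[#4:1@101] asks=[-]
After op 5 [order #5] limit_buy(price=98, qty=7): fills=none; bids=[#4:1@101 #5:7@98] asks=[-]
After op 6 cancel(order #5): fills=none; bids=[#4:1@101] asks=[-]
After op 7 [order #6] limit_buy(price=99, qty=9): fills=none; bids=[#4:1@101 #6:9@99] asks=[-]
After op 8 [order #7] limit_sell(price=96, qty=10): fills=#4x#7:1@101 #6x#7:9@99; bids=[-] asks=[-]

Answer: bid=- ask=96
bid=- ask=96
bid=- ask=98
bid=101 ask=-
bid=101 ask=-
bid=101 ask=-
bid=101 ask=-
bid=- ask=-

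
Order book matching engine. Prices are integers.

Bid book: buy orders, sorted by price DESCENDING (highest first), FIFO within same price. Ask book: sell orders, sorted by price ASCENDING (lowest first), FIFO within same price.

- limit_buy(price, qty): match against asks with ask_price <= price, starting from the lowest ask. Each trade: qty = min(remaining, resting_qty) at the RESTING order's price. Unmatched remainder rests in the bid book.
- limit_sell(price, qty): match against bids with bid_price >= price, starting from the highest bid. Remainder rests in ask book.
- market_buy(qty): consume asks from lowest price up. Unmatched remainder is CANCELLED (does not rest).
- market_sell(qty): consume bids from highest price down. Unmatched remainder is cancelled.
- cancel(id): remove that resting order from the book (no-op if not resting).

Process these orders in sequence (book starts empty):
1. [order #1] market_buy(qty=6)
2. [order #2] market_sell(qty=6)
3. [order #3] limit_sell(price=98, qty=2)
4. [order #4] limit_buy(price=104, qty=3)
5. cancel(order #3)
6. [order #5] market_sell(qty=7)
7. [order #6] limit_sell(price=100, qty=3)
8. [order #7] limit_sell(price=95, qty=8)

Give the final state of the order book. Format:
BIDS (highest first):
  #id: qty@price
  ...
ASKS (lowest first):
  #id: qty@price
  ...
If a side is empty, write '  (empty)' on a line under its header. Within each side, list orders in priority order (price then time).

After op 1 [order #1] market_buy(qty=6): fills=none; bids=[-] asks=[-]
After op 2 [order #2] market_sell(qty=6): fills=none; bids=[-] asks=[-]
After op 3 [order #3] limit_sell(price=98, qty=2): fills=none; bids=[-] asks=[#3:2@98]
After op 4 [order #4] limit_buy(price=104, qty=3): fills=#4x#3:2@98; bids=[#4:1@104] asks=[-]
After op 5 cancel(order #3): fills=none; bids=[#4:1@104] asks=[-]
After op 6 [order #5] market_sell(qty=7): fills=#4x#5:1@104; bids=[-] asks=[-]
After op 7 [order #6] limit_sell(price=100, qty=3): fills=none; bids=[-] asks=[#6:3@100]
After op 8 [order #7] limit_sell(price=95, qty=8): fills=none; bids=[-] asks=[#7:8@95 #6:3@100]

Answer: BIDS (highest first):
  (empty)
ASKS (lowest first):
  #7: 8@95
  #6: 3@100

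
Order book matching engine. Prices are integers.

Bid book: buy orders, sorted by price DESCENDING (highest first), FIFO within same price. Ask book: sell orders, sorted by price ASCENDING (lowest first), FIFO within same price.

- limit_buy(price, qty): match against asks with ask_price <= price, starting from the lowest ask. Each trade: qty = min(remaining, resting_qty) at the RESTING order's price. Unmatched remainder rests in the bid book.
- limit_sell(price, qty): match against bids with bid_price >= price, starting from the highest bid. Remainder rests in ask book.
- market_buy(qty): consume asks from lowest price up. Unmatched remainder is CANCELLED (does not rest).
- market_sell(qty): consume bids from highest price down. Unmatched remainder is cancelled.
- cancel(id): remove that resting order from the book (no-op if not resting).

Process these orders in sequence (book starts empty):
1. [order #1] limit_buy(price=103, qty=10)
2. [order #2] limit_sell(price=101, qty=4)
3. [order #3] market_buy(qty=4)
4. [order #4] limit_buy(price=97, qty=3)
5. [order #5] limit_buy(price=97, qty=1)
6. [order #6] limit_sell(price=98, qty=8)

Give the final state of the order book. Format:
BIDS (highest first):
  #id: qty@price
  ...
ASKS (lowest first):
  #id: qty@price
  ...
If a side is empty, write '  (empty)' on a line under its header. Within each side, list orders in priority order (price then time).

After op 1 [order #1] limit_buy(price=103, qty=10): fills=none; bids=[#1:10@103] asks=[-]
After op 2 [order #2] limit_sell(price=101, qty=4): fills=#1x#2:4@103; bids=[#1:6@103] asks=[-]
After op 3 [order #3] market_buy(qty=4): fills=none; bids=[#1:6@103] asks=[-]
After op 4 [order #4] limit_buy(price=97, qty=3): fills=none; bids=[#1:6@103 #4:3@97] asks=[-]
After op 5 [order #5] limit_buy(price=97, qty=1): fills=none; bids=[#1:6@103 #4:3@97 #5:1@97] asks=[-]
After op 6 [order #6] limit_sell(price=98, qty=8): fills=#1x#6:6@103; bids=[#4:3@97 #5:1@97] asks=[#6:2@98]

Answer: BIDS (highest first):
  #4: 3@97
  #5: 1@97
ASKS (lowest first):
  #6: 2@98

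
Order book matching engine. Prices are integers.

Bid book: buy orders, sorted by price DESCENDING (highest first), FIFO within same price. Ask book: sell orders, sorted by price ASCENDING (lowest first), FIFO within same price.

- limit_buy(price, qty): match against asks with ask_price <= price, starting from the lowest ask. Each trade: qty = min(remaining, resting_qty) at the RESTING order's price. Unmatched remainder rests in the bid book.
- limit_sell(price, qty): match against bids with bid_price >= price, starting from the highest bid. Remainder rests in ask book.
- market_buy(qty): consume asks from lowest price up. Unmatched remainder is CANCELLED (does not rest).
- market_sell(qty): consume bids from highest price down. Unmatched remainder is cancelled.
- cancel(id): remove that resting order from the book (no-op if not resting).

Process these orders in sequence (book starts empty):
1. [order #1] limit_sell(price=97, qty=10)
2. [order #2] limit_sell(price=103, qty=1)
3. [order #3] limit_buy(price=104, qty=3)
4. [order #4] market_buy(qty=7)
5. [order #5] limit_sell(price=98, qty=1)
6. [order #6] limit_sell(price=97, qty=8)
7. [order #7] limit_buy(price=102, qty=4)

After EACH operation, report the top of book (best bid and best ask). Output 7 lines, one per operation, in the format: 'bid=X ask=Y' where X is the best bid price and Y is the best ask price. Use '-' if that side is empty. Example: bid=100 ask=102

After op 1 [order #1] limit_sell(price=97, qty=10): fills=none; bids=[-] asks=[#1:10@97]
After op 2 [order #2] limit_sell(price=103, qty=1): fills=none; bids=[-] asks=[#1:10@97 #2:1@103]
After op 3 [order #3] limit_buy(price=104, qty=3): fills=#3x#1:3@97; bids=[-] asks=[#1:7@97 #2:1@103]
After op 4 [order #4] market_buy(qty=7): fills=#4x#1:7@97; bids=[-] asks=[#2:1@103]
After op 5 [order #5] limit_sell(price=98, qty=1): fills=none; bids=[-] asks=[#5:1@98 #2:1@103]
After op 6 [order #6] limit_sell(price=97, qty=8): fills=none; bids=[-] asks=[#6:8@97 #5:1@98 #2:1@103]
After op 7 [order #7] limit_buy(price=102, qty=4): fills=#7x#6:4@97; bids=[-] asks=[#6:4@97 #5:1@98 #2:1@103]

Answer: bid=- ask=97
bid=- ask=97
bid=- ask=97
bid=- ask=103
bid=- ask=98
bid=- ask=97
bid=- ask=97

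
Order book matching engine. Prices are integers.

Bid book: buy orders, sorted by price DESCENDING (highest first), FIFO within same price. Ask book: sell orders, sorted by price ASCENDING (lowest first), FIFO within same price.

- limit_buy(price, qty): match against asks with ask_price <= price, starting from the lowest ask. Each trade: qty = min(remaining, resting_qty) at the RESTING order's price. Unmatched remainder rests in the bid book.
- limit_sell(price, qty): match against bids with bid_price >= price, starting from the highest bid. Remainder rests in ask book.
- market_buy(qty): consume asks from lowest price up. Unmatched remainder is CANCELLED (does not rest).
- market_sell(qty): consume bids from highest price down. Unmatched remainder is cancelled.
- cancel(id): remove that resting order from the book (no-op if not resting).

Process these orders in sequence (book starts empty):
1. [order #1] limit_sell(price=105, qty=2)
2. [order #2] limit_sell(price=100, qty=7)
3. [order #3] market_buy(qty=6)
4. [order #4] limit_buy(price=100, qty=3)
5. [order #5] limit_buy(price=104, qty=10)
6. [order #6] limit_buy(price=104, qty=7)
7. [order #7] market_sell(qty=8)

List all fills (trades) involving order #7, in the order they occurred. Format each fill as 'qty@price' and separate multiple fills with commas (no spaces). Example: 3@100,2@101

After op 1 [order #1] limit_sell(price=105, qty=2): fills=none; bids=[-] asks=[#1:2@105]
After op 2 [order #2] limit_sell(price=100, qty=7): fills=none; bids=[-] asks=[#2:7@100 #1:2@105]
After op 3 [order #3] market_buy(qty=6): fills=#3x#2:6@100; bids=[-] asks=[#2:1@100 #1:2@105]
After op 4 [order #4] limit_buy(price=100, qty=3): fills=#4x#2:1@100; bids=[#4:2@100] asks=[#1:2@105]
After op 5 [order #5] limit_buy(price=104, qty=10): fills=none; bids=[#5:10@104 #4:2@100] asks=[#1:2@105]
After op 6 [order #6] limit_buy(price=104, qty=7): fills=none; bids=[#5:10@104 #6:7@104 #4:2@100] asks=[#1:2@105]
After op 7 [order #7] market_sell(qty=8): fills=#5x#7:8@104; bids=[#5:2@104 #6:7@104 #4:2@100] asks=[#1:2@105]

Answer: 8@104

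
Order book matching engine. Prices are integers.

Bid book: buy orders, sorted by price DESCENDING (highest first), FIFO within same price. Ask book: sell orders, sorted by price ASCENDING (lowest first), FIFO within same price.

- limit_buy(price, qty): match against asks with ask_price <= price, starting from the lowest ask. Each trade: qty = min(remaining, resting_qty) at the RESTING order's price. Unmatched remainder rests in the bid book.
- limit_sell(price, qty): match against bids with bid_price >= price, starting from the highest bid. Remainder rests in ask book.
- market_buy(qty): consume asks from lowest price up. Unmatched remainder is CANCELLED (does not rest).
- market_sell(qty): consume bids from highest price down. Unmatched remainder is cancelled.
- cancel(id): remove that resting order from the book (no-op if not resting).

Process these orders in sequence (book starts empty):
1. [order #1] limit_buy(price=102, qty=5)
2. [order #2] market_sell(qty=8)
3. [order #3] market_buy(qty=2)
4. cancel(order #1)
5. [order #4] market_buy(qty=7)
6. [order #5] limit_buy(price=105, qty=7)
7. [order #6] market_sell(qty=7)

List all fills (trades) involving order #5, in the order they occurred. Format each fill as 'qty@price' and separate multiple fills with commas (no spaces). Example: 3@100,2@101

Answer: 7@105

Derivation:
After op 1 [order #1] limit_buy(price=102, qty=5): fills=none; bids=[#1:5@102] asks=[-]
After op 2 [order #2] market_sell(qty=8): fills=#1x#2:5@102; bids=[-] asks=[-]
After op 3 [order #3] market_buy(qty=2): fills=none; bids=[-] asks=[-]
After op 4 cancel(order #1): fills=none; bids=[-] asks=[-]
After op 5 [order #4] market_buy(qty=7): fills=none; bids=[-] asks=[-]
After op 6 [order #5] limit_buy(price=105, qty=7): fills=none; bids=[#5:7@105] asks=[-]
After op 7 [order #6] market_sell(qty=7): fills=#5x#6:7@105; bids=[-] asks=[-]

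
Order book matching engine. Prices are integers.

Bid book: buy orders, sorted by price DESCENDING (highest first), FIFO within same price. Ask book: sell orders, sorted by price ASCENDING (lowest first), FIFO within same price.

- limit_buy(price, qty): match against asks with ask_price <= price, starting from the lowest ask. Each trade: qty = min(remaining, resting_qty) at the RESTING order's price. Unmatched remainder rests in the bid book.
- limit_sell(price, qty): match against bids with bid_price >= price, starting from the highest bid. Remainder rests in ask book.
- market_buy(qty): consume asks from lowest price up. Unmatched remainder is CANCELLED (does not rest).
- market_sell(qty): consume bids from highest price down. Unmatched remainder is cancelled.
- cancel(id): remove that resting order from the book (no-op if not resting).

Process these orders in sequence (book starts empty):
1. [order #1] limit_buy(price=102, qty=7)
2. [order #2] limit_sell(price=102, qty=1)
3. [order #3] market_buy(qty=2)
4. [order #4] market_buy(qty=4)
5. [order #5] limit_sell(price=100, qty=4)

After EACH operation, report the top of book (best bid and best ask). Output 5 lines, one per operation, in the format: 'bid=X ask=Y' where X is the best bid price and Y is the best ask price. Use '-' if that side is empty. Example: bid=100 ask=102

After op 1 [order #1] limit_buy(price=102, qty=7): fills=none; bids=[#1:7@102] asks=[-]
After op 2 [order #2] limit_sell(price=102, qty=1): fills=#1x#2:1@102; bids=[#1:6@102] asks=[-]
After op 3 [order #3] market_buy(qty=2): fills=none; bids=[#1:6@102] asks=[-]
After op 4 [order #4] market_buy(qty=4): fills=none; bids=[#1:6@102] asks=[-]
After op 5 [order #5] limit_sell(price=100, qty=4): fills=#1x#5:4@102; bids=[#1:2@102] asks=[-]

Answer: bid=102 ask=-
bid=102 ask=-
bid=102 ask=-
bid=102 ask=-
bid=102 ask=-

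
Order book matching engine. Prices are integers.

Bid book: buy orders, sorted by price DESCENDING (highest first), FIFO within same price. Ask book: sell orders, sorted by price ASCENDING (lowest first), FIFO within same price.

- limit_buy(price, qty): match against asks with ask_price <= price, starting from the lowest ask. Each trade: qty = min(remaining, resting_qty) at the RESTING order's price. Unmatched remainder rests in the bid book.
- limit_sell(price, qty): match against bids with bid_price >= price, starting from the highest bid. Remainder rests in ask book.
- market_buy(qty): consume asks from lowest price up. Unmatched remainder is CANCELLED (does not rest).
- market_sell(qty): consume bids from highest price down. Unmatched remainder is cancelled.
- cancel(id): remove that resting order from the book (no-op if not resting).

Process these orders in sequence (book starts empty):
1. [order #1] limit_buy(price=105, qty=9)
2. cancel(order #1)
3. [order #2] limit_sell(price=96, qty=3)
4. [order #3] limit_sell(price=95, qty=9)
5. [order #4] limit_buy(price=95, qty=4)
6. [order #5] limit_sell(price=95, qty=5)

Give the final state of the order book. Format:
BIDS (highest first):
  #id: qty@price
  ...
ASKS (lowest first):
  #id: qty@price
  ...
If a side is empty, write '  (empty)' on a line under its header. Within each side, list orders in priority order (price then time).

Answer: BIDS (highest first):
  (empty)
ASKS (lowest first):
  #3: 5@95
  #5: 5@95
  #2: 3@96

Derivation:
After op 1 [order #1] limit_buy(price=105, qty=9): fills=none; bids=[#1:9@105] asks=[-]
After op 2 cancel(order #1): fills=none; bids=[-] asks=[-]
After op 3 [order #2] limit_sell(price=96, qty=3): fills=none; bids=[-] asks=[#2:3@96]
After op 4 [order #3] limit_sell(price=95, qty=9): fills=none; bids=[-] asks=[#3:9@95 #2:3@96]
After op 5 [order #4] limit_buy(price=95, qty=4): fills=#4x#3:4@95; bids=[-] asks=[#3:5@95 #2:3@96]
After op 6 [order #5] limit_sell(price=95, qty=5): fills=none; bids=[-] asks=[#3:5@95 #5:5@95 #2:3@96]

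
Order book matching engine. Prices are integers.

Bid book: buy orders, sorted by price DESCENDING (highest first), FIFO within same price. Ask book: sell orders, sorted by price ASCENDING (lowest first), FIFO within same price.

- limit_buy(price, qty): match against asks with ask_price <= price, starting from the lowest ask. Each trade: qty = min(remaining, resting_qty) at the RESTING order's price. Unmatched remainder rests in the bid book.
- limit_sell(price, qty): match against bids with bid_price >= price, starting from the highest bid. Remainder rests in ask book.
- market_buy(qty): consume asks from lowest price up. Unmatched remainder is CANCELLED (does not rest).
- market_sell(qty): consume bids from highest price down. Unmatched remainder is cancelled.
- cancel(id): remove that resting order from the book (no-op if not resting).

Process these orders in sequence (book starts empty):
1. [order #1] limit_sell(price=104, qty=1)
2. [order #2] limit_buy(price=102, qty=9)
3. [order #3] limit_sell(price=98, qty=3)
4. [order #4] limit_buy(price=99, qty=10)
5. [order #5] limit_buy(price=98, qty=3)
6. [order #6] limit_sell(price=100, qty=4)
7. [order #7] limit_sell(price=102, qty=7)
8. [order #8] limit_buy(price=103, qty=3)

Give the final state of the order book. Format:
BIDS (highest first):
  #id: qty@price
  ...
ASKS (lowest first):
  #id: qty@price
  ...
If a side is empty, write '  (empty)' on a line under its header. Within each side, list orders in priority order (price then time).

Answer: BIDS (highest first):
  #4: 10@99
  #5: 3@98
ASKS (lowest first):
  #7: 2@102
  #1: 1@104

Derivation:
After op 1 [order #1] limit_sell(price=104, qty=1): fills=none; bids=[-] asks=[#1:1@104]
After op 2 [order #2] limit_buy(price=102, qty=9): fills=none; bids=[#2:9@102] asks=[#1:1@104]
After op 3 [order #3] limit_sell(price=98, qty=3): fills=#2x#3:3@102; bids=[#2:6@102] asks=[#1:1@104]
After op 4 [order #4] limit_buy(price=99, qty=10): fills=none; bids=[#2:6@102 #4:10@99] asks=[#1:1@104]
After op 5 [order #5] limit_buy(price=98, qty=3): fills=none; bids=[#2:6@102 #4:10@99 #5:3@98] asks=[#1:1@104]
After op 6 [order #6] limit_sell(price=100, qty=4): fills=#2x#6:4@102; bids=[#2:2@102 #4:10@99 #5:3@98] asks=[#1:1@104]
After op 7 [order #7] limit_sell(price=102, qty=7): fills=#2x#7:2@102; bids=[#4:10@99 #5:3@98] asks=[#7:5@102 #1:1@104]
After op 8 [order #8] limit_buy(price=103, qty=3): fills=#8x#7:3@102; bids=[#4:10@99 #5:3@98] asks=[#7:2@102 #1:1@104]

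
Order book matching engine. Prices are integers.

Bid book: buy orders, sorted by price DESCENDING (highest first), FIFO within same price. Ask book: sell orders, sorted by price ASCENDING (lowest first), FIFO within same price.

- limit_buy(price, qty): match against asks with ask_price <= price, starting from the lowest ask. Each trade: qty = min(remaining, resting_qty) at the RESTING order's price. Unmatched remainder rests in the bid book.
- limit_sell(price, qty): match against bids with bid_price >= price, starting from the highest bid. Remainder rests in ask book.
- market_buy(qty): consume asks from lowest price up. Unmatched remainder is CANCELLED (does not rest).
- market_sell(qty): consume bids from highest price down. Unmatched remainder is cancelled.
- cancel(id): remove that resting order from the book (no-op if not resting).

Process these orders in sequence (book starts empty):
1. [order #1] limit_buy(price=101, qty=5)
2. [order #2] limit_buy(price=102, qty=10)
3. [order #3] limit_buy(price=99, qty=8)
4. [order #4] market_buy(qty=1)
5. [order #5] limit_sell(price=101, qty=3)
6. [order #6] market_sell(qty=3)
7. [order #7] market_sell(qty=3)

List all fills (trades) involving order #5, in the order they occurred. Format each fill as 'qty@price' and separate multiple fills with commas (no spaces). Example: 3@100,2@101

Answer: 3@102

Derivation:
After op 1 [order #1] limit_buy(price=101, qty=5): fills=none; bids=[#1:5@101] asks=[-]
After op 2 [order #2] limit_buy(price=102, qty=10): fills=none; bids=[#2:10@102 #1:5@101] asks=[-]
After op 3 [order #3] limit_buy(price=99, qty=8): fills=none; bids=[#2:10@102 #1:5@101 #3:8@99] asks=[-]
After op 4 [order #4] market_buy(qty=1): fills=none; bids=[#2:10@102 #1:5@101 #3:8@99] asks=[-]
After op 5 [order #5] limit_sell(price=101, qty=3): fills=#2x#5:3@102; bids=[#2:7@102 #1:5@101 #3:8@99] asks=[-]
After op 6 [order #6] market_sell(qty=3): fills=#2x#6:3@102; bids=[#2:4@102 #1:5@101 #3:8@99] asks=[-]
After op 7 [order #7] market_sell(qty=3): fills=#2x#7:3@102; bids=[#2:1@102 #1:5@101 #3:8@99] asks=[-]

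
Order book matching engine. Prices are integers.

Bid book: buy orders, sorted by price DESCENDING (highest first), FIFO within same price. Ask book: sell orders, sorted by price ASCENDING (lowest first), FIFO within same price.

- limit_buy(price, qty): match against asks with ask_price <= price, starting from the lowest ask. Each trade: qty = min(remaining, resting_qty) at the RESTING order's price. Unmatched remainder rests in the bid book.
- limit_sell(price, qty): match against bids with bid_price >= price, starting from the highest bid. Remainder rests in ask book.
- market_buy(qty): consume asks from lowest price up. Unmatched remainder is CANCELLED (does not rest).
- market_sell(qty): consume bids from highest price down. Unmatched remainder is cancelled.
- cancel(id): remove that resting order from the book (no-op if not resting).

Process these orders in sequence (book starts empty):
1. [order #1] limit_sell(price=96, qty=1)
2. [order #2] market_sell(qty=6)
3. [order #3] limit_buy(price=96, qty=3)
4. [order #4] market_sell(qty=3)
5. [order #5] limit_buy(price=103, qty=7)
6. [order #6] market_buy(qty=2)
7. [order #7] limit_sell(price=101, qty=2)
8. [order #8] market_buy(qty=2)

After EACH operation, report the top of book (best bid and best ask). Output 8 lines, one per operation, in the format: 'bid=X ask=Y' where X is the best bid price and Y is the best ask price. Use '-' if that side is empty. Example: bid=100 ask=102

Answer: bid=- ask=96
bid=- ask=96
bid=96 ask=-
bid=- ask=-
bid=103 ask=-
bid=103 ask=-
bid=103 ask=-
bid=103 ask=-

Derivation:
After op 1 [order #1] limit_sell(price=96, qty=1): fills=none; bids=[-] asks=[#1:1@96]
After op 2 [order #2] market_sell(qty=6): fills=none; bids=[-] asks=[#1:1@96]
After op 3 [order #3] limit_buy(price=96, qty=3): fills=#3x#1:1@96; bids=[#3:2@96] asks=[-]
After op 4 [order #4] market_sell(qty=3): fills=#3x#4:2@96; bids=[-] asks=[-]
After op 5 [order #5] limit_buy(price=103, qty=7): fills=none; bids=[#5:7@103] asks=[-]
After op 6 [order #6] market_buy(qty=2): fills=none; bids=[#5:7@103] asks=[-]
After op 7 [order #7] limit_sell(price=101, qty=2): fills=#5x#7:2@103; bids=[#5:5@103] asks=[-]
After op 8 [order #8] market_buy(qty=2): fills=none; bids=[#5:5@103] asks=[-]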